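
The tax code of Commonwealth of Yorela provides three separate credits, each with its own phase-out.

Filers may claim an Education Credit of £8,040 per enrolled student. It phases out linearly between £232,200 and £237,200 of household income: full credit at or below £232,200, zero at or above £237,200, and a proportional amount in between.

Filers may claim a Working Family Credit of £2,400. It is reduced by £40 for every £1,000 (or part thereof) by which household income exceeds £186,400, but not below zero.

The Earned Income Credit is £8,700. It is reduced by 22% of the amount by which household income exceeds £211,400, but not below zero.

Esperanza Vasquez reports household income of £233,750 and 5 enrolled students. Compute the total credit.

Education Credit: base = 5 × £8,040 = £40,200. £233,750 is £1,550 into a £5,000 phase-out range, leaving 3,450/5,000 of the credit: £40,200 × 3,450/5,000 = £27,738.
Working Family Credit: income exceeds £186,400 by £47,350, which is 48 full-or-partial £1,000 increments; reduction = 48 × £40 = £1,920, leaving £480.
Earned Income Credit: 22% of the £22,350 excess over £211,400 is £4,917; credit = £8,700 − £4,917 = £3,783.
Total: £27,738 + £480 + £3,783 = £32,001.

£32,001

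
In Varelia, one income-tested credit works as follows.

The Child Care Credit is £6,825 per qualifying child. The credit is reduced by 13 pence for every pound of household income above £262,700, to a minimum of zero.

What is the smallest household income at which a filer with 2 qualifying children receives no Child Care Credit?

Full credit = 2 × £6,825 = £13,650.
The credit falls by 13% of each pound above £262,700, so it reaches zero when the excess is £13,650 / 13% = £105,000: income = £262,700 + £105,000 = £367,700.

£367,700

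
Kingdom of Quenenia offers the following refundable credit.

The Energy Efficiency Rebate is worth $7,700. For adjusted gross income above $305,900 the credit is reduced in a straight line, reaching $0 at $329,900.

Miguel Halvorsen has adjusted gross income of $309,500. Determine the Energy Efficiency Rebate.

$6,545

Energy Efficiency Rebate: $309,500 is $3,600 into a $24,000 phase-out range, leaving 20,400/24,000 of the credit: $7,700 × 20,400/24,000 = $6,545.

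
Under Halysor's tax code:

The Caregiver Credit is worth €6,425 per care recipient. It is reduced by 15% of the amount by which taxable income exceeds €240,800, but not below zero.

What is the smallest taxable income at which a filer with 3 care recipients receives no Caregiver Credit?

€369,300

Full credit = 3 × €6,425 = €19,275.
The credit falls by 15% of each euro above €240,800, so it reaches zero when the excess is €19,275 / 15% = €128,500: income = €240,800 + €128,500 = €369,300.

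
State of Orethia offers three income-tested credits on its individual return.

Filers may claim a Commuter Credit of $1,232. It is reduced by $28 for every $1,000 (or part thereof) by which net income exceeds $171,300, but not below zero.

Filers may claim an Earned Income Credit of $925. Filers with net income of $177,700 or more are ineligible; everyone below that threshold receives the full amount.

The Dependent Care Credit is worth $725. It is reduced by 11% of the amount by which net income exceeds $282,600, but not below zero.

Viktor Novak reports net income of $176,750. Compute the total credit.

$2,714

Commuter Credit: income exceeds $171,300 by $5,450, which is 6 full-or-partial $1,000 increments; reduction = 6 × $28 = $168, leaving $1,064.
Earned Income Credit: $176,750 is below the $177,700 cutoff, so the full $925 applies.
Dependent Care Credit: $176,750 is at or below the $282,600 threshold, so the full $725 applies.
Total: $1,064 + $925 + $725 = $2,714.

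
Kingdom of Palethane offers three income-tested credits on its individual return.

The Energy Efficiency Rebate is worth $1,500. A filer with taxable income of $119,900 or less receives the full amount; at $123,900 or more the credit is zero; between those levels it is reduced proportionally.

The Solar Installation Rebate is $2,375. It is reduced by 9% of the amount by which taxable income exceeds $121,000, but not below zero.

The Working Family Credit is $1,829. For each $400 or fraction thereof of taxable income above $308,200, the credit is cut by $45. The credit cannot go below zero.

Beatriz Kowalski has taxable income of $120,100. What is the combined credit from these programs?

$5,629

Energy Efficiency Rebate: $120,100 is $200 into a $4,000 phase-out range, leaving 3,800/4,000 of the credit: $1,500 × 3,800/4,000 = $1,425.
Solar Installation Rebate: $120,100 is at or below the $121,000 threshold, so the full $2,375 applies.
Working Family Credit: $120,100 is at or below the $308,200 threshold, so the full $1,829 applies.
Total: $1,425 + $2,375 + $1,829 = $5,629.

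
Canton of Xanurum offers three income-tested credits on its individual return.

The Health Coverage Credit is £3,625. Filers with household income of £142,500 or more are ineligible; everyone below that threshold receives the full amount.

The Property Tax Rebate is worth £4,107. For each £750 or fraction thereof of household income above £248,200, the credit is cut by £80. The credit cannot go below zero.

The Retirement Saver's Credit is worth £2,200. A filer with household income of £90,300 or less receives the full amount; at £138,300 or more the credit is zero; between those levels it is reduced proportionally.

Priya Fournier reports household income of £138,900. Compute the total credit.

Health Coverage Credit: £138,900 is below the £142,500 cutoff, so the full £3,625 applies.
Property Tax Rebate: £138,900 is at or below the £248,200 threshold, so the full £4,107 applies.
Retirement Saver's Credit: £138,900 is at or above £138,300, so the credit is £0.
Total: £3,625 + £4,107 + £0 = £7,732.

£7,732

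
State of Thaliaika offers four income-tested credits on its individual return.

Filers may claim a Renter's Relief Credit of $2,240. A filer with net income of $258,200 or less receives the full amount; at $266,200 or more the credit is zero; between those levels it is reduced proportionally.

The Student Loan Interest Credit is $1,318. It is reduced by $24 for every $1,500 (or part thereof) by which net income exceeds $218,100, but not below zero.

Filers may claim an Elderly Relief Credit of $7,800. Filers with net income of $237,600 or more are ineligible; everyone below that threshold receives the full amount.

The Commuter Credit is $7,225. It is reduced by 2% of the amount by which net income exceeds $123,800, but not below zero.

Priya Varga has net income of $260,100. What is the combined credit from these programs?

Renter's Relief Credit: $260,100 is $1,900 into a $8,000 phase-out range, leaving 6,100/8,000 of the credit: $2,240 × 6,100/8,000 = $1,708.
Student Loan Interest Credit: income exceeds $218,100 by $42,000, which is 28 full-or-partial $1,500 increments; reduction = 28 × $24 = $672, leaving $646.
Elderly Relief Credit: $260,100 meets or exceeds the $237,600 cutoff, so the credit is $0.
Commuter Credit: 2% of the $136,300 excess over $123,800 is $2,726; credit = $7,225 − $2,726 = $4,499.
Total: $1,708 + $646 + $0 + $4,499 = $6,853.

$6,853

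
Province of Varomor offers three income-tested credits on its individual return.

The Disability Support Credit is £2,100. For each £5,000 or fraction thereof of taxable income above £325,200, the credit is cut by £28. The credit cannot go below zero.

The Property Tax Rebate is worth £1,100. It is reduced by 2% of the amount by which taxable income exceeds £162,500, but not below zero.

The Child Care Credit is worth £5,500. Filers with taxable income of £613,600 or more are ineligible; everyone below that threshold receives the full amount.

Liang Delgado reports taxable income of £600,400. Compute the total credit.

Disability Support Credit: income exceeds £325,200 by £275,200, which is 56 full-or-partial £5,000 increments; reduction = 56 × £28 = £1,568, leaving £532.
Property Tax Rebate: 2% of the £437,900 excess over £162,500 is £8,758 ≥ base, so the credit is £0.
Child Care Credit: £600,400 is below the £613,600 cutoff, so the full £5,500 applies.
Total: £532 + £0 + £5,500 = £6,032.

£6,032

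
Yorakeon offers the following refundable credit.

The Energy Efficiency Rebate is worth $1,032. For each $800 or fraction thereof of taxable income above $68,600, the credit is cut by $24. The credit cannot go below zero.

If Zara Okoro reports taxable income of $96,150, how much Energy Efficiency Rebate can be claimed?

$192

Energy Efficiency Rebate: income exceeds $68,600 by $27,550, which is 35 full-or-partial $800 increments; reduction = 35 × $24 = $840, leaving $192.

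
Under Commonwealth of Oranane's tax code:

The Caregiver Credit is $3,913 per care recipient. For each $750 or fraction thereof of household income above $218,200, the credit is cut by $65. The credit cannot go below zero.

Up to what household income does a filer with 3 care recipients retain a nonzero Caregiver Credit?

Full credit = 3 × $3,913 = $11,739.
After 180 increments the reduction is 180 × $65 = $11,700, leaving $39; one more increment wipes it out. Increment 180 ends at excess 180 × $750 = $135,000, so the highest qualifying income is $218,200 + $135,000 = $353,200.

$353,200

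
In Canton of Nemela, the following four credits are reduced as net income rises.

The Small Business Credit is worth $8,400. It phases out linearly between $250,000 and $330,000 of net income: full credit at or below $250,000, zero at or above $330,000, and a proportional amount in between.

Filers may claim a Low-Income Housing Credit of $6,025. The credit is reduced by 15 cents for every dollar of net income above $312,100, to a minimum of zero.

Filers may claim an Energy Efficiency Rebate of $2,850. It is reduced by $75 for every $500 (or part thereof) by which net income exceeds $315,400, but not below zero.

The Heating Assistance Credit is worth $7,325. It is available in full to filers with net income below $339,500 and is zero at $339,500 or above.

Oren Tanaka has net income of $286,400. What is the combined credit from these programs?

Small Business Credit: $286,400 is $36,400 into a $80,000 phase-out range, leaving 43,600/80,000 of the credit: $8,400 × 43,600/80,000 = $4,578.
Low-Income Housing Credit: $286,400 is at or below the $312,100 threshold, so the full $6,025 applies.
Energy Efficiency Rebate: $286,400 is at or below the $315,400 threshold, so the full $2,850 applies.
Heating Assistance Credit: $286,400 is below the $339,500 cutoff, so the full $7,325 applies.
Total: $4,578 + $6,025 + $2,850 + $7,325 = $20,778.

$20,778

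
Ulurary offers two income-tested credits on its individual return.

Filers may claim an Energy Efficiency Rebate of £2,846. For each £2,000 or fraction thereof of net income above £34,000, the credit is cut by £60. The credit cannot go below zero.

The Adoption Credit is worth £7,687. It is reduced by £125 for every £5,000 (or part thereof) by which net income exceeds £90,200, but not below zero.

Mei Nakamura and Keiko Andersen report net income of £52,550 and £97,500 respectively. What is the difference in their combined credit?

£1,570

Mei (£52,550): Energy Efficiency Rebate: income exceeds £34,000 by £18,550, which is 10 full-or-partial £2,000 increments; reduction = 10 × £60 = £600, leaving £2,246. Adoption Credit: £52,550 is at or below the £90,200 threshold, so the full £7,687 applies. total £2,246 + £7,687 = £9,933
Keiko (£97,500): Energy Efficiency Rebate: income exceeds £34,000 by £63,500, which is 32 full-or-partial £2,000 increments; reduction = 32 × £60 = £1,920, leaving £926. Adoption Credit: income exceeds £90,200 by £7,300, which is 2 full-or-partial £5,000 increments; reduction = 2 × £125 = £250, leaving £7,437. total £926 + £7,437 = £8,363
Difference: |£9,933 − £8,363| = £1,570.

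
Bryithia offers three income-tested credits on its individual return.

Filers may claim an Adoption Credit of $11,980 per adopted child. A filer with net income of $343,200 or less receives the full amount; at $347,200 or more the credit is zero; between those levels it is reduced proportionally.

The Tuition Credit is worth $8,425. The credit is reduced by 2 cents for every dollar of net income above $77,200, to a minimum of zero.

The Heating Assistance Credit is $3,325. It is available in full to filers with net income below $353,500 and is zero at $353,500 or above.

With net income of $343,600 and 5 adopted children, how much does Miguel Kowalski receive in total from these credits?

Adoption Credit: base = 5 × $11,980 = $59,900. $343,600 is $400 into a $4,000 phase-out range, leaving 3,600/4,000 of the credit: $59,900 × 3,600/4,000 = $53,910.
Tuition Credit: 2% of the $266,400 excess over $77,200 is $5,328; credit = $8,425 − $5,328 = $3,097.
Heating Assistance Credit: $343,600 is below the $353,500 cutoff, so the full $3,325 applies.
Total: $53,910 + $3,097 + $3,325 = $60,332.

$60,332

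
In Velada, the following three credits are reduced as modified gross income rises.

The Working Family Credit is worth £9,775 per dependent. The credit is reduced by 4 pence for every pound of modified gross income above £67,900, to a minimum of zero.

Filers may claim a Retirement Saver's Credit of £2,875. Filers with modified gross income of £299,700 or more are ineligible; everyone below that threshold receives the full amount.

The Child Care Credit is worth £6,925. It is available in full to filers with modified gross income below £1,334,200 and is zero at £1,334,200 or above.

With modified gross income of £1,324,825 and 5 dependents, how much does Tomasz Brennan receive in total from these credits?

£6,925

Working Family Credit: base = 5 × £9,775 = £48,875. 4% of the £1,256,925 excess over £67,900 is £50,277 ≥ base, so the credit is £0.
Retirement Saver's Credit: £1,324,825 meets or exceeds the £299,700 cutoff, so the credit is £0.
Child Care Credit: £1,324,825 is below the £1,334,200 cutoff, so the full £6,925 applies.
Total: £0 + £0 + £6,925 = £6,925.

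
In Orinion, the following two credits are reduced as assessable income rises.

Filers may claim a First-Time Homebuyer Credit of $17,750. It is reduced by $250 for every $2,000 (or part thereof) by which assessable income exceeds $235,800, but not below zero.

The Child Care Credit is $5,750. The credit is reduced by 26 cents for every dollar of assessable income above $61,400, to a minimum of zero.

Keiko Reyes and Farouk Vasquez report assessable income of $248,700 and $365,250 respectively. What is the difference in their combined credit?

$14,500

Keiko ($248,700): First-Time Homebuyer Credit: income exceeds $235,800 by $12,900, which is 7 full-or-partial $2,000 increments; reduction = 7 × $250 = $1,750, leaving $16,000. Child Care Credit: 26% of the $187,300 excess over $61,400 is $48,698 ≥ base, so the credit is $0. total $16,000 + $0 = $16,000
Farouk ($365,250): First-Time Homebuyer Credit: income exceeds $235,800 by $129,450, which is 65 full-or-partial $2,000 increments; reduction = 65 × $250 = $16,250, leaving $1,500. Child Care Credit: 26% of the $303,850 excess over $61,400 is $79,001 ≥ base, so the credit is $0. total $1,500 + $0 = $1,500
Difference: |$16,000 − $1,500| = $14,500.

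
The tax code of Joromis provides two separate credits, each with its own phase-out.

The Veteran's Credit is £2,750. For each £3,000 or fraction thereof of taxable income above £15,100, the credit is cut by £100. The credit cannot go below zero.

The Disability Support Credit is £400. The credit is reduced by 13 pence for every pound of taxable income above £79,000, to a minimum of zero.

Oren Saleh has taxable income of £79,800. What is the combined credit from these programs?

Veteran's Credit: income exceeds £15,100 by £64,700, which is 22 full-or-partial £3,000 increments; reduction = 22 × £100 = £2,200, leaving £550.
Disability Support Credit: 13% of the £800 excess over £79,000 is £104; credit = £400 − £104 = £296.
Total: £550 + £296 = £846.

£846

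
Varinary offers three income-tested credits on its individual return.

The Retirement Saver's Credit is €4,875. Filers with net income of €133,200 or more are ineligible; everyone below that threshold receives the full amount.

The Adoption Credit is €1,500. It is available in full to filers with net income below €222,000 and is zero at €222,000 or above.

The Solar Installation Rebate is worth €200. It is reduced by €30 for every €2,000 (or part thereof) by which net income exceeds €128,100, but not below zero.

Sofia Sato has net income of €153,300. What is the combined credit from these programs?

€1,500

Retirement Saver's Credit: €153,300 meets or exceeds the €133,200 cutoff, so the credit is €0.
Adoption Credit: €153,300 is below the €222,000 cutoff, so the full €1,500 applies.
Solar Installation Rebate: income exceeds €128,100 by €25,200 → 13 increments × €30 = €390 ≥ base, so the credit is €0.
Total: €0 + €1,500 + €0 = €1,500.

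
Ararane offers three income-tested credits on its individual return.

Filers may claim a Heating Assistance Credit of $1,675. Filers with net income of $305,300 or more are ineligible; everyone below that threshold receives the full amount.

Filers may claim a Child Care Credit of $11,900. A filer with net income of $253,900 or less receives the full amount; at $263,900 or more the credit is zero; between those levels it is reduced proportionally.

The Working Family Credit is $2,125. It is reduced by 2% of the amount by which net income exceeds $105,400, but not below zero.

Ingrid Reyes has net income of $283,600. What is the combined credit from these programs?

Heating Assistance Credit: $283,600 is below the $305,300 cutoff, so the full $1,675 applies.
Child Care Credit: $283,600 is at or above $263,900, so the credit is $0.
Working Family Credit: 2% of the $178,200 excess over $105,400 is $3,564 ≥ base, so the credit is $0.
Total: $1,675 + $0 + $0 = $1,675.

$1,675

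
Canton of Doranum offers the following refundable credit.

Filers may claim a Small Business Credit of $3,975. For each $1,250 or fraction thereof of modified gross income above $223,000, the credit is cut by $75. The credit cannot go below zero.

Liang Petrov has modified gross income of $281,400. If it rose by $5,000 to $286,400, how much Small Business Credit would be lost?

$300

At $281,400 — income exceeds $223,000 by $58,400, which is 47 full-or-partial $1,250 increments; reduction = 47 × $75 = $3,525, leaving $450.
At $286,400 — income exceeds $223,000 by $63,400, which is 51 full-or-partial $1,250 increments; reduction = 51 × $75 = $3,825, leaving $150.
Lost: $450 − $150 = $300.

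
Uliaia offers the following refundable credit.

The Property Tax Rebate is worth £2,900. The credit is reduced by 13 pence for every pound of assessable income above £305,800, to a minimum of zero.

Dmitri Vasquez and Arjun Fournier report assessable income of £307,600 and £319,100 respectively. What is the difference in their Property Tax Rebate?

£1,495

Dmitri (£307,600): Property Tax Rebate: 13% of the £1,800 excess over £305,800 is £234; credit = £2,900 − £234 = £2,666.
Arjun (£319,100): Property Tax Rebate: 13% of the £13,300 excess over £305,800 is £1,729; credit = £2,900 − £1,729 = £1,171.
Difference: |£2,666 − £1,171| = £1,495.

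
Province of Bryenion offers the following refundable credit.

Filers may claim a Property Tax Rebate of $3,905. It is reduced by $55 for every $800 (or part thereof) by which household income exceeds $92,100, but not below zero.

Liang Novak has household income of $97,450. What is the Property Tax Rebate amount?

$3,520

Property Tax Rebate: income exceeds $92,100 by $5,350, which is 7 full-or-partial $800 increments; reduction = 7 × $55 = $385, leaving $3,520.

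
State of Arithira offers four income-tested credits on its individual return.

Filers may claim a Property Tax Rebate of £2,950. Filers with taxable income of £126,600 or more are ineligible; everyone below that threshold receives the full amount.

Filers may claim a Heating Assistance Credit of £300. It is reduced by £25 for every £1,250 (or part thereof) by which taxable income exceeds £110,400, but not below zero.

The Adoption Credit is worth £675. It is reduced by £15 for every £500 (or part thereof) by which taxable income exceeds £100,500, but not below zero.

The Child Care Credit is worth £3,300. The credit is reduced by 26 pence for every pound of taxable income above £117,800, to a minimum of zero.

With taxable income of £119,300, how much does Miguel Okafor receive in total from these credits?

Property Tax Rebate: £119,300 is below the £126,600 cutoff, so the full £2,950 applies.
Heating Assistance Credit: income exceeds £110,400 by £8,900, which is 8 full-or-partial £1,250 increments; reduction = 8 × £25 = £200, leaving £100.
Adoption Credit: income exceeds £100,500 by £18,800, which is 38 full-or-partial £500 increments; reduction = 38 × £15 = £570, leaving £105.
Child Care Credit: 26% of the £1,500 excess over £117,800 is £390; credit = £3,300 − £390 = £2,910.
Total: £2,950 + £100 + £105 + £2,910 = £6,065.

£6,065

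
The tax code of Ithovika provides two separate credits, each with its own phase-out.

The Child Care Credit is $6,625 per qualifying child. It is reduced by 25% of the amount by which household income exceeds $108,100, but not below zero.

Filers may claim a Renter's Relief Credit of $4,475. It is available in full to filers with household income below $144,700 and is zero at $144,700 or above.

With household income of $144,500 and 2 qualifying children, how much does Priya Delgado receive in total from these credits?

$8,625

Child Care Credit: base = 2 × $6,625 = $13,250. 25% of the $36,400 excess over $108,100 is $9,100; credit = $13,250 − $9,100 = $4,150.
Renter's Relief Credit: $144,500 is below the $144,700 cutoff, so the full $4,475 applies.
Total: $4,150 + $4,475 = $8,625.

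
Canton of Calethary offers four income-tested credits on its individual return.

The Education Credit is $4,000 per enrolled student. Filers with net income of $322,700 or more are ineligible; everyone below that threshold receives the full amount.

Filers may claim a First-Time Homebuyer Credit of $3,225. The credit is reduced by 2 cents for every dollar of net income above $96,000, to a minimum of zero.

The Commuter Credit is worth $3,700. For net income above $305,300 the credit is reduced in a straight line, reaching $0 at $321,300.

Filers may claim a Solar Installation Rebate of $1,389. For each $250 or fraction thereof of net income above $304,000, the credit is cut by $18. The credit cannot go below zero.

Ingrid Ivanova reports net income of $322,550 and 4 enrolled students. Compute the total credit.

$16,039

Education Credit: base = 4 × $4,000 = $16,000. $322,550 is below the $322,700 cutoff, so the full $16,000 applies.
First-Time Homebuyer Credit: 2% of the $226,550 excess over $96,000 is $4,531 ≥ base, so the credit is $0.
Commuter Credit: $322,550 is at or above $321,300, so the credit is $0.
Solar Installation Rebate: income exceeds $304,000 by $18,550, which is 75 full-or-partial $250 increments; reduction = 75 × $18 = $1,350, leaving $39.
Total: $16,000 + $0 + $0 + $39 = $16,039.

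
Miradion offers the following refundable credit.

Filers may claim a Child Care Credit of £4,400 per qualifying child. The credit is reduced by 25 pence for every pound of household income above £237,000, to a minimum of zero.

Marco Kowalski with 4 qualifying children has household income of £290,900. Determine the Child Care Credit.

Child Care Credit: base = 4 × £4,400 = £17,600. 25% of the £53,900 excess over £237,000 is £13,475; credit = £17,600 − £13,475 = £4,125.

£4,125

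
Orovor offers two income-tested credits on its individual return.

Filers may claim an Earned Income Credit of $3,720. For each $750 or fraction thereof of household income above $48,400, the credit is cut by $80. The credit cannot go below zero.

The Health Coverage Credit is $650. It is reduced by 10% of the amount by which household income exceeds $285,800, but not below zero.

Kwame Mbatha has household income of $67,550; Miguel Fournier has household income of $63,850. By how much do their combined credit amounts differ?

$400

Kwame ($67,550): Earned Income Credit: income exceeds $48,400 by $19,150, which is 26 full-or-partial $750 increments; reduction = 26 × $80 = $2,080, leaving $1,640. Health Coverage Credit: $67,550 is at or below the $285,800 threshold, so the full $650 applies. total $1,640 + $650 = $2,290
Miguel ($63,850): Earned Income Credit: income exceeds $48,400 by $15,450, which is 21 full-or-partial $750 increments; reduction = 21 × $80 = $1,680, leaving $2,040. Health Coverage Credit: $63,850 is at or below the $285,800 threshold, so the full $650 applies. total $2,040 + $650 = $2,690
Difference: |$2,290 − $2,690| = $400.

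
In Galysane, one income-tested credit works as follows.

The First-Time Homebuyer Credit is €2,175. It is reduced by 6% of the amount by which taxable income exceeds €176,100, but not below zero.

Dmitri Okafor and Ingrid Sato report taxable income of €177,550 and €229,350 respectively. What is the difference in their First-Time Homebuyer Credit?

€2,088

Dmitri (€177,550): First-Time Homebuyer Credit: 6% of the €1,450 excess over €176,100 is €87; credit = €2,175 − €87 = €2,088.
Ingrid (€229,350): First-Time Homebuyer Credit: 6% of the €53,250 excess over €176,100 is €3,195 ≥ base, so the credit is €0.
Difference: |€2,088 − €0| = €2,088.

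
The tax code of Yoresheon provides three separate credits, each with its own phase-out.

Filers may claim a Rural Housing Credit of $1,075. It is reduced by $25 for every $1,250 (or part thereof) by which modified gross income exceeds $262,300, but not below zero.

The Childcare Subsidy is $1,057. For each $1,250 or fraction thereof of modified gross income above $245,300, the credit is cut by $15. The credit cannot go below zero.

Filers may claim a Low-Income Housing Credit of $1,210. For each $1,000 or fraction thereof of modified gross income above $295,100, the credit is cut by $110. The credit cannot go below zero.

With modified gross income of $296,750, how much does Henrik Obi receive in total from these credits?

$1,792

Rural Housing Credit: income exceeds $262,300 by $34,450, which is 28 full-or-partial $1,250 increments; reduction = 28 × $25 = $700, leaving $375.
Childcare Subsidy: income exceeds $245,300 by $51,450, which is 42 full-or-partial $1,250 increments; reduction = 42 × $15 = $630, leaving $427.
Low-Income Housing Credit: income exceeds $295,100 by $1,650, which is 2 full-or-partial $1,000 increments; reduction = 2 × $110 = $220, leaving $990.
Total: $375 + $427 + $990 = $1,792.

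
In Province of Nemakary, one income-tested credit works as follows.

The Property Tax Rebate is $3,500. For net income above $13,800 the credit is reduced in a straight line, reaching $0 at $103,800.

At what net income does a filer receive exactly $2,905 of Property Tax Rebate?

$2,905 is 2,905/3,500 of the full $3,500, so 595/3,500 of the $90,000 range has been used: income = $13,800 + $90,000 × 595/3,500 = $29,100.

$29,100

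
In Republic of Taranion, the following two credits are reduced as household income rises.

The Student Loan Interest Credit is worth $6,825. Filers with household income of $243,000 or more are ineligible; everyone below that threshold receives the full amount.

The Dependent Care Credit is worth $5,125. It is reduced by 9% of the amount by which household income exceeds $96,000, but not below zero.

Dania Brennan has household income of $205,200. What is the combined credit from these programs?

Student Loan Interest Credit: $205,200 is below the $243,000 cutoff, so the full $6,825 applies.
Dependent Care Credit: 9% of the $109,200 excess over $96,000 is $9,828 ≥ base, so the credit is $0.
Total: $6,825 + $0 = $6,825.

$6,825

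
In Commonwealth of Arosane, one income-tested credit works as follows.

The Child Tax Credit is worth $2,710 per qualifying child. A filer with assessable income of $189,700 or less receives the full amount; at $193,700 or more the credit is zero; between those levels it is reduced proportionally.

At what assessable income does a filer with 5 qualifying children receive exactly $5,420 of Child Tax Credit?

$192,100

Full credit = 5 × $2,710 = $13,550.
$5,420 is 5,420/13,550 of the full $13,550, so 8,130/13,550 of the $4,000 range has been used: income = $189,700 + $4,000 × 8,130/13,550 = $192,100.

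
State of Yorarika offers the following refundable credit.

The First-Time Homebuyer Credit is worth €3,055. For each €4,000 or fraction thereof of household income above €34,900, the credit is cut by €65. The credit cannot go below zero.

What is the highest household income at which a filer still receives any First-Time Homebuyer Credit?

€218,900

After 46 increments the reduction is 46 × €65 = €2,990, leaving €65; one more increment wipes it out. Increment 46 ends at excess 46 × €4,000 = €184,000, so the highest qualifying income is €34,900 + €184,000 = €218,900.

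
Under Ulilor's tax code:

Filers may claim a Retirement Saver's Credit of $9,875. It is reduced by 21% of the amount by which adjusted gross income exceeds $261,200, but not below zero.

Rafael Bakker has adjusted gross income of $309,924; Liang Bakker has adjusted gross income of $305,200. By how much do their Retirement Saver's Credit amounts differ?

Rafael ($309,924): Retirement Saver's Credit: 21% of the $48,724 excess over $261,200 is $10,232.04 ≥ base, so the credit is $0.
Liang ($305,200): Retirement Saver's Credit: 21% of the $44,000 excess over $261,200 is $9,240; credit = $9,875 − $9,240 = $635.
Difference: |$0 − $635| = $635.

$635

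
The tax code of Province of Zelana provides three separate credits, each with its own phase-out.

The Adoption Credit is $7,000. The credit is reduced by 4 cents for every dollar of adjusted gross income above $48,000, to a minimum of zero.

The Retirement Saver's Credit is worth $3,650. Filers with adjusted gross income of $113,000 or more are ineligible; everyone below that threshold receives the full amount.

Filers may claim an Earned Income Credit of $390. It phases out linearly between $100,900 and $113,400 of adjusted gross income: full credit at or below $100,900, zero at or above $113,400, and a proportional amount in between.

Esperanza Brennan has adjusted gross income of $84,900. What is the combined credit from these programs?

$9,564

Adoption Credit: 4% of the $36,900 excess over $48,000 is $1,476; credit = $7,000 − $1,476 = $5,524.
Retirement Saver's Credit: $84,900 is below the $113,000 cutoff, so the full $3,650 applies.
Earned Income Credit: $84,900 is at or below the $100,900 threshold, so the full $390 applies.
Total: $5,524 + $3,650 + $390 = $9,564.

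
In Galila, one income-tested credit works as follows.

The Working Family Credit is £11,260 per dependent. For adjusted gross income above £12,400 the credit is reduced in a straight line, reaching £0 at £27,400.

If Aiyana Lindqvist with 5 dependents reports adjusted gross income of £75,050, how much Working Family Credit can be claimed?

£0

Working Family Credit: base = 5 × £11,260 = £56,300. £75,050 is at or above £27,400, so the credit is £0.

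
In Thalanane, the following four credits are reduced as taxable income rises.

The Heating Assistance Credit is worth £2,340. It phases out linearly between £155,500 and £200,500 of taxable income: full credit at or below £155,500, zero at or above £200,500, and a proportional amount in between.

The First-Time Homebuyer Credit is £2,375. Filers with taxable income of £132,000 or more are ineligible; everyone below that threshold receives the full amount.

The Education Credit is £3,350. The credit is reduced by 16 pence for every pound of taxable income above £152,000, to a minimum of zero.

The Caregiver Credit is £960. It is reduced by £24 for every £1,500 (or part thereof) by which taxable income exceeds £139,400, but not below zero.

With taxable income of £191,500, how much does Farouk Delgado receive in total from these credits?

Heating Assistance Credit: £191,500 is £36,000 into a £45,000 phase-out range, leaving 9,000/45,000 of the credit: £2,340 × 9,000/45,000 = £468.
First-Time Homebuyer Credit: £191,500 meets or exceeds the £132,000 cutoff, so the credit is £0.
Education Credit: 16% of the £39,500 excess over £152,000 is £6,320 ≥ base, so the credit is £0.
Caregiver Credit: income exceeds £139,400 by £52,100, which is 35 full-or-partial £1,500 increments; reduction = 35 × £24 = £840, leaving £120.
Total: £468 + £0 + £0 + £120 = £588.

£588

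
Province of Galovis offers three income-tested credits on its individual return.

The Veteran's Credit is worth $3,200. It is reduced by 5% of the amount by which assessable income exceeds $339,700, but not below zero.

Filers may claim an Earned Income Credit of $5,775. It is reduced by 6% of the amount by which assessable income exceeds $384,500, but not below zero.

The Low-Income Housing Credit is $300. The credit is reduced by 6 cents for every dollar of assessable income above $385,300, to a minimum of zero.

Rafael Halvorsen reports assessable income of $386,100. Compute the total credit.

Veteran's Credit: 5% of the $46,400 excess over $339,700 is $2,320; credit = $3,200 − $2,320 = $880.
Earned Income Credit: 6% of the $1,600 excess over $384,500 is $96; credit = $5,775 − $96 = $5,679.
Low-Income Housing Credit: 6% of the $800 excess over $385,300 is $48; credit = $300 − $48 = $252.
Total: $880 + $5,679 + $252 = $6,811.

$6,811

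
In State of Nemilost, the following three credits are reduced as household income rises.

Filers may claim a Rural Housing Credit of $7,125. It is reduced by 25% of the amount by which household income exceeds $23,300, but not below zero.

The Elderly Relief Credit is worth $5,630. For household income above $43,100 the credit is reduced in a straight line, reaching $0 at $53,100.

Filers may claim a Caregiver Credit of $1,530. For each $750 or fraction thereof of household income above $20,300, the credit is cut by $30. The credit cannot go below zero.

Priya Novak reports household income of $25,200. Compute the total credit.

Rural Housing Credit: 25% of the $1,900 excess over $23,300 is $475; credit = $7,125 − $475 = $6,650.
Elderly Relief Credit: $25,200 is at or below the $43,100 threshold, so the full $5,630 applies.
Caregiver Credit: income exceeds $20,300 by $4,900, which is 7 full-or-partial $750 increments; reduction = 7 × $30 = $210, leaving $1,320.
Total: $6,650 + $5,630 + $1,320 = $13,600.

$13,600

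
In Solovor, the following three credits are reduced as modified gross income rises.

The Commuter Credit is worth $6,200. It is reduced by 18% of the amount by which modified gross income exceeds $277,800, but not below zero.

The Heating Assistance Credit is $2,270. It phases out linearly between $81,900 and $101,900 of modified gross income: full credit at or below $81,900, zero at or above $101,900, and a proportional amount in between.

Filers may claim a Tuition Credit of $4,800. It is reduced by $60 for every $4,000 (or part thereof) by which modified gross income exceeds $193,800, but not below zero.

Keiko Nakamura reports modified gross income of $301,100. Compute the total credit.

$5,186

Commuter Credit: 18% of the $23,300 excess over $277,800 is $4,194; credit = $6,200 − $4,194 = $2,006.
Heating Assistance Credit: $301,100 is at or above $101,900, so the credit is $0.
Tuition Credit: income exceeds $193,800 by $107,300, which is 27 full-or-partial $4,000 increments; reduction = 27 × $60 = $1,620, leaving $3,180.
Total: $2,006 + $0 + $3,180 = $5,186.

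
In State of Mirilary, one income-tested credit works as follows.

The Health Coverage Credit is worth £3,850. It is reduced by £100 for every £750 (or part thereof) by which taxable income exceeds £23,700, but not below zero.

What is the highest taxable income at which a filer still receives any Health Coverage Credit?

£52,200

After 38 increments the reduction is 38 × £100 = £3,800, leaving £50; one more increment wipes it out. Increment 38 ends at excess 38 × £750 = £28,500, so the highest qualifying income is £23,700 + £28,500 = £52,200.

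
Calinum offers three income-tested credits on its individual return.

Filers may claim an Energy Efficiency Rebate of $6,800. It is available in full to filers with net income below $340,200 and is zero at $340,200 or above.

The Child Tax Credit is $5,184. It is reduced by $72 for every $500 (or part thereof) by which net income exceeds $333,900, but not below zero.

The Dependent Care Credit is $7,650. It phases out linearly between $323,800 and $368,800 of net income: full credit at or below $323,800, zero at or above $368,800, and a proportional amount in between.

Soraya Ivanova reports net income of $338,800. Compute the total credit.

$16,364

Energy Efficiency Rebate: $338,800 is below the $340,200 cutoff, so the full $6,800 applies.
Child Tax Credit: income exceeds $333,900 by $4,900, which is 10 full-or-partial $500 increments; reduction = 10 × $72 = $720, leaving $4,464.
Dependent Care Credit: $338,800 is $15,000 into a $45,000 phase-out range, leaving 30,000/45,000 of the credit: $7,650 × 30,000/45,000 = $5,100.
Total: $6,800 + $4,464 + $5,100 = $16,364.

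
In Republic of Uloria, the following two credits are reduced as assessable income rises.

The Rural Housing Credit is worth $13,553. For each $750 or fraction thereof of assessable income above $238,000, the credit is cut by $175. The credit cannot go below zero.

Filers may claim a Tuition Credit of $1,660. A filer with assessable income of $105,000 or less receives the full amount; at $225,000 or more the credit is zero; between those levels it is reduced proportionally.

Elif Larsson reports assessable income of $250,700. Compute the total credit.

Rural Housing Credit: income exceeds $238,000 by $12,700, which is 17 full-or-partial $750 increments; reduction = 17 × $175 = $2,975, leaving $10,578.
Tuition Credit: $250,700 is at or above $225,000, so the credit is $0.
Total: $10,578 + $0 = $10,578.

$10,578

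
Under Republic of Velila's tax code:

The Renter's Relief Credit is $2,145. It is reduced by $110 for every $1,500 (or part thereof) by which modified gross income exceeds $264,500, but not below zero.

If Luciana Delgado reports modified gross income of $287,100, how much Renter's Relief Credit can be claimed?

Renter's Relief Credit: income exceeds $264,500 by $22,600, which is 16 full-or-partial $1,500 increments; reduction = 16 × $110 = $1,760, leaving $385.

$385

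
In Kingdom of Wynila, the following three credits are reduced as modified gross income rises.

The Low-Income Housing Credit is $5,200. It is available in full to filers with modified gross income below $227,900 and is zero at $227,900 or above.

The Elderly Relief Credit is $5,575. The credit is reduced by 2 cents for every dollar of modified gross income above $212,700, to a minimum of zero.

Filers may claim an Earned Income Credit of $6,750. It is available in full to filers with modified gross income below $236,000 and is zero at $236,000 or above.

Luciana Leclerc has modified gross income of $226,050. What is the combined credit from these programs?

Low-Income Housing Credit: $226,050 is below the $227,900 cutoff, so the full $5,200 applies.
Elderly Relief Credit: 2% of the $13,350 excess over $212,700 is $267; credit = $5,575 − $267 = $5,308.
Earned Income Credit: $226,050 is below the $236,000 cutoff, so the full $6,750 applies.
Total: $5,200 + $5,308 + $6,750 = $17,258.

$17,258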